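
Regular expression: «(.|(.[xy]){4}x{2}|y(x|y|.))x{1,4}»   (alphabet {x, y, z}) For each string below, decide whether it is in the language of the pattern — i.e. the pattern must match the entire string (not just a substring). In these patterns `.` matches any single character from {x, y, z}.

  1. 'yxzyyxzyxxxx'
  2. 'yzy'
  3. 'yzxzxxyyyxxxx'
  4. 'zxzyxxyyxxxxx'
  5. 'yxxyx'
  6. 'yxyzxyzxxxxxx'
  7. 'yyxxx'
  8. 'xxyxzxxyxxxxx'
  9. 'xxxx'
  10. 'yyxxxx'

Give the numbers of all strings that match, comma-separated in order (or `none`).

1 → match
2 → no match — must end with 'x'
3 → no match
4 → match
5 → no match
6 → no match
7 → match
8 → match
9 → match
10 → match

1, 4, 7, 8, 9, 10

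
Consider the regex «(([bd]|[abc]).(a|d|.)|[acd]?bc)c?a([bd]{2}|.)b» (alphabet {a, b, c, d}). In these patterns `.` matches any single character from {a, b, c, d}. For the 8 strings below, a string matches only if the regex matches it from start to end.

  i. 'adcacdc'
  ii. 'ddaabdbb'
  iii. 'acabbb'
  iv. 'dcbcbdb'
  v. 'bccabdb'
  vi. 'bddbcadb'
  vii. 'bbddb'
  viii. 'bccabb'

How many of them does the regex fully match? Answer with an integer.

i → no match — must end with 'b'
ii → no match
iii → no match
iv → no match
v → match
vi → no match
vii → no match
viii → match
Total matched: 2

2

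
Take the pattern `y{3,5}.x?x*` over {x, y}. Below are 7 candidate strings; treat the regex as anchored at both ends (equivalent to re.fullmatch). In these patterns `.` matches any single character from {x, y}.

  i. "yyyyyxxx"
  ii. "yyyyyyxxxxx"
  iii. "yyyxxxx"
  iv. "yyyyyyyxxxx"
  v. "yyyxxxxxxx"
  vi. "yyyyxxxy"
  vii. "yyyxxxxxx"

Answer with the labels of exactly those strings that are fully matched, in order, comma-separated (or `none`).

i → match
ii → match
iii → match
iv → no match
v → match
vi → no match
vii → match

i, ii, iii, v, vii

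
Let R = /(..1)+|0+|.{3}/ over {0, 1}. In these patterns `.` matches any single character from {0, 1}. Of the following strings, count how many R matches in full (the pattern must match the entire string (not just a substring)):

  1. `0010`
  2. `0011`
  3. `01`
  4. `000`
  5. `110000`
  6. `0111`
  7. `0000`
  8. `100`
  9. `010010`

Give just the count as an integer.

3

1. `0010` → no match
2. `0011` → no match
3. `01` → no match
4. `000` → match
5. `110000` → no match
6. `0111` → no match
7. `0000` → match
8. `100` → match
9. `010010` → no match
Total matched: 3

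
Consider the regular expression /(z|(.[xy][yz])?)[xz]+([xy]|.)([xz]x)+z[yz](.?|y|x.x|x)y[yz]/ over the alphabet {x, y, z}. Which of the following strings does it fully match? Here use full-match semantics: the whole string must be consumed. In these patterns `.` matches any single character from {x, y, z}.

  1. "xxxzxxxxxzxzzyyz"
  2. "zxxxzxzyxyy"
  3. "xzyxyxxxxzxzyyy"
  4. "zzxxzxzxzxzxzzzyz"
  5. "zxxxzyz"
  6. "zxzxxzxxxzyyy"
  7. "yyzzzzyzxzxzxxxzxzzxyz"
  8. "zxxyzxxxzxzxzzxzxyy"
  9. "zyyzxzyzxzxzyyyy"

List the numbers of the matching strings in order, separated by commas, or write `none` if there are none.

1, 2, 4, 6, 7, 8, 9

1 → match
2 → match
3 → no match
4 → match
5 → no match
6 → match
7 → match
8 → match
9 → match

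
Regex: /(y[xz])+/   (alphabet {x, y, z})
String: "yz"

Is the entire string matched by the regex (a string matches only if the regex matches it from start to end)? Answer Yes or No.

Yes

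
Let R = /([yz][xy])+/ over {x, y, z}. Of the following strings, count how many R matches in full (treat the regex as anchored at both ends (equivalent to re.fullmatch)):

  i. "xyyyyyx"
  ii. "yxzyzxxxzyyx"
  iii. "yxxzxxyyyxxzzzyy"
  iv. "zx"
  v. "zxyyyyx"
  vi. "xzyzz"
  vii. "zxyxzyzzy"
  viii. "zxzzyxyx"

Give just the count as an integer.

i → no match
ii → no match
iii → no match
iv → match
v → no match
vi → no match
vii → no match
viii → no match
Total matched: 1

1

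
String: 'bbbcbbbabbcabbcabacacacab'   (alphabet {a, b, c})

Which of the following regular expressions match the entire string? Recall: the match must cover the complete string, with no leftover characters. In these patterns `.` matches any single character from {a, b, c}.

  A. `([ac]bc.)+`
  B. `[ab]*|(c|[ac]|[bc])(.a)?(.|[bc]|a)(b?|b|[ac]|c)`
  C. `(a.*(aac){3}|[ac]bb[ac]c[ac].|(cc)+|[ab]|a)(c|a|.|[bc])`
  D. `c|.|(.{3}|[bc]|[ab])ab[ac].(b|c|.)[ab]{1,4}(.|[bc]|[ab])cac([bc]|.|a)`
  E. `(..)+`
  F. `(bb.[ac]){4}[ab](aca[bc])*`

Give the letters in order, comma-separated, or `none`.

F

A → no match
B → no match
C → no match
D → no match
E → no match
F → match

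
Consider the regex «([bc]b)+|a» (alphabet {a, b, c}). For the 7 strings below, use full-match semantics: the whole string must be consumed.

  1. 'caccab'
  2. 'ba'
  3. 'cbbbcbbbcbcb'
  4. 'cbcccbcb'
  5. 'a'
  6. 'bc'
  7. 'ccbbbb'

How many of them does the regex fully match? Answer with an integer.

1 → no match
2 → no match
3 → match
4 → no match
5 → match
6 → no match
7 → no match
Total matched: 2

2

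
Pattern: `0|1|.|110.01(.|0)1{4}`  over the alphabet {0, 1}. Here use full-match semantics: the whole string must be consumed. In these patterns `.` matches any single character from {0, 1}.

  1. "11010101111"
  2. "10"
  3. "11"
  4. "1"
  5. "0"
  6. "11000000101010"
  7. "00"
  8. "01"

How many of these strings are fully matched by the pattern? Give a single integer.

3

1 → match
2 → no match
3 → no match
4 → match
5 → match
6 → no match
7 → no match
8 → no match
Total matched: 3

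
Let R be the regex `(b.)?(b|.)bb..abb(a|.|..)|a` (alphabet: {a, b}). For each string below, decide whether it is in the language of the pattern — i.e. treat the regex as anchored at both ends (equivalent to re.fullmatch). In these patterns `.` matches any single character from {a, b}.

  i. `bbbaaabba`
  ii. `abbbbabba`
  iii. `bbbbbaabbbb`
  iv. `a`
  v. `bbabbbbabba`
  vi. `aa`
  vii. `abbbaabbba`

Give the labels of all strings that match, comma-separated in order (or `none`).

i, ii, iv, v, vii

i. `bbbaaabba` → match
ii. `abbbbabba` → match
iii. `bbbbbaabbbb` → no match
iv. `a` → match
v. `bbabbbbabba` → match
vi. `aa` → no match
vii. `abbbaabbba` → match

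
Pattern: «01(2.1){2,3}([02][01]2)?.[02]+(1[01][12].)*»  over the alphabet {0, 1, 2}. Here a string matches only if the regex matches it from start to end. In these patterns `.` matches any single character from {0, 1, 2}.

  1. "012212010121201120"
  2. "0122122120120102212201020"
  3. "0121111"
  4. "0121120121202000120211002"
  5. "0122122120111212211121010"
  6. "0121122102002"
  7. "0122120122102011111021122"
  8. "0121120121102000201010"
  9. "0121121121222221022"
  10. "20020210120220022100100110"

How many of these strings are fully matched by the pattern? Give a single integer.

1 → match
2 → no match
3 → no match
4 → no match
5 → no match
6 → match
7 → no match
8 → match
9 → match
10 → no match — must start with "012"
Total matched: 4

4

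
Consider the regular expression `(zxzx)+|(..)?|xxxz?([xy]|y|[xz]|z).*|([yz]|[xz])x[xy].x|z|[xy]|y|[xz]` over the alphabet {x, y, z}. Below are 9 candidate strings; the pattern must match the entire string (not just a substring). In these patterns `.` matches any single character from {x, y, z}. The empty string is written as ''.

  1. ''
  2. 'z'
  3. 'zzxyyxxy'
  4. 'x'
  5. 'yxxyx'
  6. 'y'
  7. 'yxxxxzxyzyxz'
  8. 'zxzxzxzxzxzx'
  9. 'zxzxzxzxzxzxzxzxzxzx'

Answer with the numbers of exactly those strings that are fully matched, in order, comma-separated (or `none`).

1, 2, 4, 5, 6, 8, 9

1 → match
2 → match
3 → no match
4 → match
5 → match
6 → match
7 → no match
8 → match
9 → match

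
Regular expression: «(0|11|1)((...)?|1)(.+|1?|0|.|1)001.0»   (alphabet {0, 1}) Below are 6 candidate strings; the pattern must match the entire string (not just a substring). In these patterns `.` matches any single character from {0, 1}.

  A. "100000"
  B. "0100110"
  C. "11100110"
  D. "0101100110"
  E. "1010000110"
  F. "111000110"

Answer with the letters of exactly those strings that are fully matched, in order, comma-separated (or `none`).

B, C, D, E, F

A. "100000" → no match
B. "0100110" → match
C. "11100110" → match
D. "0101100110" → match
E. "1010000110" → match
F. "111000110" → match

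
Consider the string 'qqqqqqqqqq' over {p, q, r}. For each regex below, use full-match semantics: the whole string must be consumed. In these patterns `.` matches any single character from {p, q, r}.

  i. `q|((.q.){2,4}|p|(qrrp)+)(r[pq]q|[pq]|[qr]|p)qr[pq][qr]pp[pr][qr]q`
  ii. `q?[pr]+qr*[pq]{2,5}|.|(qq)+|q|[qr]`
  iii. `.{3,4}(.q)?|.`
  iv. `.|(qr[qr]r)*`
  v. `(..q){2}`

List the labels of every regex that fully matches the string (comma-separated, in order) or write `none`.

i → no match
ii → match
iii → no match
iv → no match
v → no match

ii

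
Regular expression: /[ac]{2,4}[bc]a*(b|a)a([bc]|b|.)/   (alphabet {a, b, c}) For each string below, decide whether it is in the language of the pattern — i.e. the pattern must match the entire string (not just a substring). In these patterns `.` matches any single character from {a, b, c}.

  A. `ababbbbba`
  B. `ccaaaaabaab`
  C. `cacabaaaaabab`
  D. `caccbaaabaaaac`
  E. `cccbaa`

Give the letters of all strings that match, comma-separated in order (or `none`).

A. `ababbbbba` → no match
B. `ccaaaaabaab` → no match
C → match
D → no match
E. `cccbaa` → match

C, E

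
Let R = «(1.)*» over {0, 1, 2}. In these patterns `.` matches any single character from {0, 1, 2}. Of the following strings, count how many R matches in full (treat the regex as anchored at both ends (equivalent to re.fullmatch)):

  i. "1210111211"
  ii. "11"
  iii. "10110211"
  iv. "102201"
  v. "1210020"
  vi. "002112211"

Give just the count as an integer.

i → match
ii → match
iii → no match
iv → no match
v → no match
vi → no match
Total matched: 2

2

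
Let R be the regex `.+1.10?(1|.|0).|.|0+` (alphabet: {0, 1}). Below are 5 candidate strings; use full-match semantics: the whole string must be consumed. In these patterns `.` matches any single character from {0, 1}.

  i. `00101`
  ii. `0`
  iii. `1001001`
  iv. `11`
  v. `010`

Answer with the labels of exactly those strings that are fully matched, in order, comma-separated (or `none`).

i. `00101` → no match
ii. `0` → match
iii. `1001001` → no match
iv. `11` → no match
v. `010` → no match

ii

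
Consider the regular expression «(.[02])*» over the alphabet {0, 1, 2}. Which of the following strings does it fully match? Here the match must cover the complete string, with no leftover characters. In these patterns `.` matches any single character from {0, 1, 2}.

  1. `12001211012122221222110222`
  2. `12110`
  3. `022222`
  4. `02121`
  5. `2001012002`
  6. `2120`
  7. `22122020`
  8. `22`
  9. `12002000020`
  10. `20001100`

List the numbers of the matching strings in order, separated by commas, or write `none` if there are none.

3, 7, 8

1 → no match
2 → no match
3 → match
4 → no match
5 → no match
6 → no match
7 → match
8 → match
9 → no match
10 → no match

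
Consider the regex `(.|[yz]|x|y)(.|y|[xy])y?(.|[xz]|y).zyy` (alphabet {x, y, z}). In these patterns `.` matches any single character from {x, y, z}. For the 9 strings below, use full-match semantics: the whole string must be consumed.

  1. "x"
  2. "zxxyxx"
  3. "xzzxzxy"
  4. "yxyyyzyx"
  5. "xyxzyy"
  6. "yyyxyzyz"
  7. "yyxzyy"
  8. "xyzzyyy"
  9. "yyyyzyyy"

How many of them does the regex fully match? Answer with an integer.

1 → no match — must end with "zyy"
2 → no match — must end with "zyy"
3 → no match — must end with "zyy"
4 → no match — must end with "zyy"
5 → no match
6 → no match — must end with "zyy"
7 → no match
8 → no match — must end with "zyy"
9 → no match — must end with "zyy"
Total matched: 0

0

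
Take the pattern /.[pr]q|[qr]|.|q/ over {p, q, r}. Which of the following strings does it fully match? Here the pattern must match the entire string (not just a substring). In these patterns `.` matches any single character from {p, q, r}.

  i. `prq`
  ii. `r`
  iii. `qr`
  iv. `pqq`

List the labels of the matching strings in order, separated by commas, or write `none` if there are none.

i, ii

i → match
ii → match
iii → no match
iv → no match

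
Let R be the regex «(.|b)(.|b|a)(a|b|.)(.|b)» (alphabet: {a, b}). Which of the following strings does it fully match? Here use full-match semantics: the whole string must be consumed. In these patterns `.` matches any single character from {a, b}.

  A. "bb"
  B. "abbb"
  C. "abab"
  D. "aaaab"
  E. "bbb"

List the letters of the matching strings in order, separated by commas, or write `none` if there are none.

A → no match
B → match
C → match
D → no match
E → no match

B, C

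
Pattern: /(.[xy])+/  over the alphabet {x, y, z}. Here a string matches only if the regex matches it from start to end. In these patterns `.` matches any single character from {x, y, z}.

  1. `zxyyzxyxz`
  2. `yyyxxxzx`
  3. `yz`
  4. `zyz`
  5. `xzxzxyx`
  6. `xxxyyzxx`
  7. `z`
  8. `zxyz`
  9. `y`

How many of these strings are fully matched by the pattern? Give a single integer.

1

1 → no match
2 → match
3 → no match
4 → no match
5 → no match
6 → no match
7 → no match
8 → no match
9 → no match
Total matched: 1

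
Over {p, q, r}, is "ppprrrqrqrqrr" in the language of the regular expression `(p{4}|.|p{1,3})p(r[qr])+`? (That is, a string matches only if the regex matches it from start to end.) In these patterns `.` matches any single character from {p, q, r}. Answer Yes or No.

Yes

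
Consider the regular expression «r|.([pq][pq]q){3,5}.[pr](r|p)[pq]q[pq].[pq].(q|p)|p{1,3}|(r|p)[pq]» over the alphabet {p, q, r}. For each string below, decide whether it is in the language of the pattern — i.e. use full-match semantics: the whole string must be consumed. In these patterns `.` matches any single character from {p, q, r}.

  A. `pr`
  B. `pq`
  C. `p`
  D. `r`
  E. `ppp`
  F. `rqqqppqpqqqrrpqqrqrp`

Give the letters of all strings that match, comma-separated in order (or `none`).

B, C, D, E, F

A → no match
B → match
C → match
D → match
E → match
F → match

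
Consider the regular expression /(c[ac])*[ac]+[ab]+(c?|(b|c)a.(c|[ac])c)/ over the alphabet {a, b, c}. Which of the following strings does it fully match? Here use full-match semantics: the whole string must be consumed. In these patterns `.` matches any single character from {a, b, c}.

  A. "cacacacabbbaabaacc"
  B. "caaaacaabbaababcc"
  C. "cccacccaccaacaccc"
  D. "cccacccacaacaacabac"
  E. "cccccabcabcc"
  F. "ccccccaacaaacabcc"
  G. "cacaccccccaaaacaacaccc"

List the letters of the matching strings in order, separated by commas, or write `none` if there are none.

A → match
B → match
C → match
D → match
E → match
F → match
G → match

A, B, C, D, E, F, G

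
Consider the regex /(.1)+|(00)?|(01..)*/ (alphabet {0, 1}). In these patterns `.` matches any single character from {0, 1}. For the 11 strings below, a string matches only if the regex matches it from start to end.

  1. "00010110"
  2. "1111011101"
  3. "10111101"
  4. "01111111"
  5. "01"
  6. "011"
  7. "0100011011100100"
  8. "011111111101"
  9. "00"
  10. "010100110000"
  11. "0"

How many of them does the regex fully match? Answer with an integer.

1 → no match
2 → match
3 → no match
4 → match
5 → match
6 → no match
7 → no match
8 → match
9 → match
10 → no match
11 → no match
Total matched: 5

5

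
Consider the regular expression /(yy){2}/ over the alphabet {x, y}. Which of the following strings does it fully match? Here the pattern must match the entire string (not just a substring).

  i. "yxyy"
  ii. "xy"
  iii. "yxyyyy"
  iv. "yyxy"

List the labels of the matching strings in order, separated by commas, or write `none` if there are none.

none

i → no match — must start with "yy"
ii → no match — must start with "yy"
iii → no match — must start with "yy"
iv → no match — must end with "yy"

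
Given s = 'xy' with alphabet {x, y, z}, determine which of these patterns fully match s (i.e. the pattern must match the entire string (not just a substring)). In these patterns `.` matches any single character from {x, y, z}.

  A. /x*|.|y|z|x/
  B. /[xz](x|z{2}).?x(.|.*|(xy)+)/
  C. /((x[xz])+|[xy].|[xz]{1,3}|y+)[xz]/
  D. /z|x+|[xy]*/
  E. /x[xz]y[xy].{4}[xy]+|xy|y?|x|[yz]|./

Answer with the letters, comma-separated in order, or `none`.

D, E

A → no match
B → no match
C → no match
D → match
E → match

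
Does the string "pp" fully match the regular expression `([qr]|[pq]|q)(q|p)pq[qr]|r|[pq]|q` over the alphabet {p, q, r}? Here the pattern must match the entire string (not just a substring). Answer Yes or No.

No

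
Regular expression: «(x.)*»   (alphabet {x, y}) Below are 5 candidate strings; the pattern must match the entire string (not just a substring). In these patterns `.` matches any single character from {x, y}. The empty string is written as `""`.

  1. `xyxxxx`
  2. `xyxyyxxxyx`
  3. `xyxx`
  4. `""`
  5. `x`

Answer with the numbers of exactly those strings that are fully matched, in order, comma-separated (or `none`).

1 → match
2 → no match
3 → match
4 → match
5 → no match

1, 3, 4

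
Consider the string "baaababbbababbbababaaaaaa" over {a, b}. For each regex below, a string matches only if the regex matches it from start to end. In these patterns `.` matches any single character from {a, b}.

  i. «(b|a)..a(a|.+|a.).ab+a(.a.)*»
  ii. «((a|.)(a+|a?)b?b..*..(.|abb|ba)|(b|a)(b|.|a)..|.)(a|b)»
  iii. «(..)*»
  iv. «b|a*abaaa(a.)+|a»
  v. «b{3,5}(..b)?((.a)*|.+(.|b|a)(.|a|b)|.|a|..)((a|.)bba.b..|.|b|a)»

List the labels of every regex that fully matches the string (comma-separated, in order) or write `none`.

i → match
ii → match
iii → no match
iv → no match
v → no match

i, ii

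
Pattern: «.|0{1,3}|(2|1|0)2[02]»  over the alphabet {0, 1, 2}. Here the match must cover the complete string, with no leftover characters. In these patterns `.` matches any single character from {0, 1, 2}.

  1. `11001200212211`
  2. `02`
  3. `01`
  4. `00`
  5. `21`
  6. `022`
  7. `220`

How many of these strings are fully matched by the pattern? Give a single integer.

3

1 → no match
2 → no match
3 → no match
4 → match
5 → no match
6 → match
7 → match
Total matched: 3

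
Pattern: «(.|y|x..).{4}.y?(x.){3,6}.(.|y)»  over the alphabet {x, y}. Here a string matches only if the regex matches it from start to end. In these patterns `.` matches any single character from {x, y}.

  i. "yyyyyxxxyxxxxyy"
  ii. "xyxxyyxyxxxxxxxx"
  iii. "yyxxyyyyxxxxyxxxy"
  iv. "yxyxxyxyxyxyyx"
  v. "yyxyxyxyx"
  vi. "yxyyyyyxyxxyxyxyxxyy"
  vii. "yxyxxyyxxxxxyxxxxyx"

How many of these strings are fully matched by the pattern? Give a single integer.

3

i → no match
ii → match
iii → no match
iv → match
v → no match
vi → no match
vii → match
Total matched: 3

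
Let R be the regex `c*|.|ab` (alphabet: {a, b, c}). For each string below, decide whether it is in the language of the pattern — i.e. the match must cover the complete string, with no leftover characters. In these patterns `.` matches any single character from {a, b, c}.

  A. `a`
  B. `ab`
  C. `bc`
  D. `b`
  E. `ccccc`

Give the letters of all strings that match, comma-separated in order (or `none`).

A → match
B → match
C → no match
D → match
E → match

A, B, D, E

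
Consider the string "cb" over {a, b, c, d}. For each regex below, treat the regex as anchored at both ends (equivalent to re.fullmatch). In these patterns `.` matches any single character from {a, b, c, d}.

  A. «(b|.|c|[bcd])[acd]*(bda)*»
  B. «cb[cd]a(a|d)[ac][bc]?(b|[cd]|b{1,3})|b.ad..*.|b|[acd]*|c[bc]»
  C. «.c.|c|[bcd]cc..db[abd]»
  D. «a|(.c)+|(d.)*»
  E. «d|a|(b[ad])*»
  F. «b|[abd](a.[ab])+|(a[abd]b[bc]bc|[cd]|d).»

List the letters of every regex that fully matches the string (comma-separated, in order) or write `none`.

A → no match
B → match
C → no match
D → no match
E → no match
F → match

B, F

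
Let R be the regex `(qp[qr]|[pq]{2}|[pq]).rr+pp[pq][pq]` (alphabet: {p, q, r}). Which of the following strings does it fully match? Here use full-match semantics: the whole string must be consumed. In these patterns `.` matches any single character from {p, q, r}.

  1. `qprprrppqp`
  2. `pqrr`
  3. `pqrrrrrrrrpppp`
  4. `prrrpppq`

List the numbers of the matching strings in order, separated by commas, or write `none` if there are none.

1 → match
2 → no match
3 → match
4 → match

1, 3, 4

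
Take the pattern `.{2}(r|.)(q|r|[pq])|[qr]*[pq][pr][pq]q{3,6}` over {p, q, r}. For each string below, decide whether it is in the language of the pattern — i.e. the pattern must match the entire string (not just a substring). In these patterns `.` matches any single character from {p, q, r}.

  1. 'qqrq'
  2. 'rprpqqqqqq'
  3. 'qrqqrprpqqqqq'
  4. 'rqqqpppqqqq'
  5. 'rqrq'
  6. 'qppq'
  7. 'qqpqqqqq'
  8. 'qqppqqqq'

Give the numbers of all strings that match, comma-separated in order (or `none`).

1 → match
2 → match
3 → match
4 → match
5 → match
6 → match
7 → match
8 → match

1, 2, 3, 4, 5, 6, 7, 8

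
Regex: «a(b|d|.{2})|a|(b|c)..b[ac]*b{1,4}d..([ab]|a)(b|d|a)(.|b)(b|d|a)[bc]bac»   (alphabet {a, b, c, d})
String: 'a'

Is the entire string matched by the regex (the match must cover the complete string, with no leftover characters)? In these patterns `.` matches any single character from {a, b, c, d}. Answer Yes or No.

Yes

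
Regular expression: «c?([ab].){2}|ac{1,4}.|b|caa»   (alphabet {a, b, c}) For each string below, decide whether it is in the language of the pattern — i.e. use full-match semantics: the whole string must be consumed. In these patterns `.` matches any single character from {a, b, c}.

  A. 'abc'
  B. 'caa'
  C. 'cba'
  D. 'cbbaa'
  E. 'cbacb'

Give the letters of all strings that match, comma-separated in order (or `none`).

B, D

A → no match
B → match
C → no match
D → match
E → no match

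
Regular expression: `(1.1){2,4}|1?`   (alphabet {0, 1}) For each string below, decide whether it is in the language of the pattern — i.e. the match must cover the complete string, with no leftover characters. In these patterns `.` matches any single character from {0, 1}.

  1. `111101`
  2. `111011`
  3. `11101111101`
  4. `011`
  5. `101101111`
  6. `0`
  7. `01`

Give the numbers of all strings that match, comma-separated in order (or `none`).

1, 5

1 → match
2 → no match
3 → no match
4 → no match
5 → match
6 → no match
7 → no match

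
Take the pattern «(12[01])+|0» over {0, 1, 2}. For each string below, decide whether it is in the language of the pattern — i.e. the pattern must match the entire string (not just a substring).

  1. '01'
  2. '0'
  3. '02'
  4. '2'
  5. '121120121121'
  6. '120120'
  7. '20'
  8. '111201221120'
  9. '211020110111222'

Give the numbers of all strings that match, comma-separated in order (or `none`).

1 → no match
2 → match
3 → no match
4 → no match
5 → match
6 → match
7 → no match
8 → no match
9 → no match

2, 5, 6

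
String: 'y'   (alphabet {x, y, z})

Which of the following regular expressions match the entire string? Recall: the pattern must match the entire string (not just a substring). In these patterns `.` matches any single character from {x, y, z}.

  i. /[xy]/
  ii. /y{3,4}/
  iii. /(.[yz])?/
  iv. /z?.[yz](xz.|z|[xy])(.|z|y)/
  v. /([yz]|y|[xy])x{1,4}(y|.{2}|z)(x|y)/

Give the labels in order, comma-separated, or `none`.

i → match
ii → no match
iii → no match
iv → no match
v → no match

i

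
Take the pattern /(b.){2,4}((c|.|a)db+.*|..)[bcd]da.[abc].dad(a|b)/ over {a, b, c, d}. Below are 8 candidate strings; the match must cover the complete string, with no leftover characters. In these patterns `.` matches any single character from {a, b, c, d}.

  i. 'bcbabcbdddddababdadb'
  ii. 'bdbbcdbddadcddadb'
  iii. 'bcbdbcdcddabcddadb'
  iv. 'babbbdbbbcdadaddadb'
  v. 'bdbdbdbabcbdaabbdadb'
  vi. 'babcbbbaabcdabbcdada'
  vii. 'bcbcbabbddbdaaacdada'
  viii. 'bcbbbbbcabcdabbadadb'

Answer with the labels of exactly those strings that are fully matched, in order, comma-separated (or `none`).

i → match
ii → match
iii → match
iv → match
v → match
vi → match
vii → match
viii → match

i, ii, iii, iv, v, vi, vii, viii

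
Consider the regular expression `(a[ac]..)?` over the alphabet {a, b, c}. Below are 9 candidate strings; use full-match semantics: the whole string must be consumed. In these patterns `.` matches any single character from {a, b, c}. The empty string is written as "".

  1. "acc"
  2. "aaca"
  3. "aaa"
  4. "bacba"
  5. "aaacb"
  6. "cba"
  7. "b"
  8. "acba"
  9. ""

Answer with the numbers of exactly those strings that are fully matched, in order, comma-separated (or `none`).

1 → no match
2 → match
3 → no match
4 → no match
5 → no match
6 → no match
7 → no match
8 → match
9 → match

2, 8, 9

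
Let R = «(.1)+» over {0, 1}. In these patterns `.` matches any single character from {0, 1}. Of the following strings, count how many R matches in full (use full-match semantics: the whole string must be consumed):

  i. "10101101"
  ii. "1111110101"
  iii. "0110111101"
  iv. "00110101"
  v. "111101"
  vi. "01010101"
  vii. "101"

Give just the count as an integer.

3

i. "10101101" → no match
ii. "1111110101" → match
iii. "0110111101" → no match
iv. "00110101" → no match
v. "111101" → match
vi. "01010101" → match
vii. "101" → no match
Total matched: 3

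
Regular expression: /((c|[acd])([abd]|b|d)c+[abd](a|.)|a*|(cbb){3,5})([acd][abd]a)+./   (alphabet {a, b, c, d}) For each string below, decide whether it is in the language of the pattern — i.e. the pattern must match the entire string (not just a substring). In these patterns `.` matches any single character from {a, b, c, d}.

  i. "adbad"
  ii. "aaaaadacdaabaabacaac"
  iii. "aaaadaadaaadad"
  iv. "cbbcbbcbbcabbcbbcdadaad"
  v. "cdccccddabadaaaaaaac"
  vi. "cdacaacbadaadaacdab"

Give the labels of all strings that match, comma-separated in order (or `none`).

i, ii, iii, vi

i → match
ii → match
iii → match
iv → no match
v → no match
vi → match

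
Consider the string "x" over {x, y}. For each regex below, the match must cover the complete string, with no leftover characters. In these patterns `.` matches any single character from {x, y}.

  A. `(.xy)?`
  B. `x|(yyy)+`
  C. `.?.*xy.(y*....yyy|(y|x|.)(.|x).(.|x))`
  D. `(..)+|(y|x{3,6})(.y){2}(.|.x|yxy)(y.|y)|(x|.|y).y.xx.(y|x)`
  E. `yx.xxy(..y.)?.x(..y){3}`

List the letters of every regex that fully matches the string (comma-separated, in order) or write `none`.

A → no match
B → match
C → no match
D → no match
E → no match — must start with "yx"

B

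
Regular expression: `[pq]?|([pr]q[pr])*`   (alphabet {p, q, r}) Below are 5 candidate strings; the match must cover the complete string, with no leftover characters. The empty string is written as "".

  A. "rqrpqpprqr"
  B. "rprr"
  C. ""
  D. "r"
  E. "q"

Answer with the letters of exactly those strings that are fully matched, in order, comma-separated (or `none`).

C, E

A → no match
B → no match
C → match
D → no match
E → match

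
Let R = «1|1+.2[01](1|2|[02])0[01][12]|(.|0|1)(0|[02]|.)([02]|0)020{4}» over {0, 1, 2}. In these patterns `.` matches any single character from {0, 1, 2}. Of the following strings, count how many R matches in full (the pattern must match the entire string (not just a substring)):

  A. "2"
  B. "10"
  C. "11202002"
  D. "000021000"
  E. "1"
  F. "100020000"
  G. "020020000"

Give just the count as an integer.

4

A → no match
B → no match
C → match
D → no match
E → match
F → match
G → match
Total matched: 4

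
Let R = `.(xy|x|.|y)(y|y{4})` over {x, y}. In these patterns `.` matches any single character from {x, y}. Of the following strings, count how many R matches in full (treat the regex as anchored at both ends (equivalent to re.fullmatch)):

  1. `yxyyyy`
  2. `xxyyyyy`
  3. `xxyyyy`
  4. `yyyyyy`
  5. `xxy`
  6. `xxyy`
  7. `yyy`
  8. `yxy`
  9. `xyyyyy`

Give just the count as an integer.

9

1 → match
2 → match
3 → match
4 → match
5 → match
6 → match
7 → match
8 → match
9 → match
Total matched: 9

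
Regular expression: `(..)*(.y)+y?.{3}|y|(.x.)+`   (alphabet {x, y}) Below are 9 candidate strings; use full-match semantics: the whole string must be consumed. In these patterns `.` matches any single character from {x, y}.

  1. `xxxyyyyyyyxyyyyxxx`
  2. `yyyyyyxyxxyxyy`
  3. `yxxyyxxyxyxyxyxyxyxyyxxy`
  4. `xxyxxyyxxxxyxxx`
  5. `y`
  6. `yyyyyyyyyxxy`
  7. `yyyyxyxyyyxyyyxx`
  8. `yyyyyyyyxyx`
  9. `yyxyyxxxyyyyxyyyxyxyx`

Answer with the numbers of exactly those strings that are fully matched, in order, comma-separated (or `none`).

1, 3, 4, 5, 6, 7, 8, 9

1 → match
2 → no match
3 → match
4 → match
5 → match
6 → match
7 → match
8 → match
9 → match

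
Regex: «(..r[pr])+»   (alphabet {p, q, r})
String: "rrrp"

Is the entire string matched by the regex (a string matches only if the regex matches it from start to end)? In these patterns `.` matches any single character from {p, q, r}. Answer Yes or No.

Yes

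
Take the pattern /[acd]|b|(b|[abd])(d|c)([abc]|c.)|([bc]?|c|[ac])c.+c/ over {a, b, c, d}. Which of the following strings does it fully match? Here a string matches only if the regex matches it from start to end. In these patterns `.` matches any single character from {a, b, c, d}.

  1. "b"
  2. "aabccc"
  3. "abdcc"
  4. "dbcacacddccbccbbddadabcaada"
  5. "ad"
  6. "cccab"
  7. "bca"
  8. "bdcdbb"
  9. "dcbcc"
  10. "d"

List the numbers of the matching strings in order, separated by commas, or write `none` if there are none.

1, 7, 10

1. "b" → match
2. "aabccc" → no match
3. "abdcc" → no match
4 → no match
5. "ad" → no match
6. "cccab" → no match
7. "bca" → match
8. "bdcdbb" → no match
9. "dcbcc" → no match
10. "d" → match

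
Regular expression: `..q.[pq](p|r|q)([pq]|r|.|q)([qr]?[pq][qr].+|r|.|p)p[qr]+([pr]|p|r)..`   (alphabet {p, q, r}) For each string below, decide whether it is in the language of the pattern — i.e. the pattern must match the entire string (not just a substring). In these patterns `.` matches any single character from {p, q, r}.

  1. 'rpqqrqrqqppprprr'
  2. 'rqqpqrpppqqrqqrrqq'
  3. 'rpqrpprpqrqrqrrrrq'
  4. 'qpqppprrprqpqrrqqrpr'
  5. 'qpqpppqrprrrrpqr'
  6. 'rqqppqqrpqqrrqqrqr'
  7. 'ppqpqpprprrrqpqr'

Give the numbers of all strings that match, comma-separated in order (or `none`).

2, 4, 5, 6, 7

1 → no match
2 → match
3 → no match
4 → match
5 → match
6 → match
7 → match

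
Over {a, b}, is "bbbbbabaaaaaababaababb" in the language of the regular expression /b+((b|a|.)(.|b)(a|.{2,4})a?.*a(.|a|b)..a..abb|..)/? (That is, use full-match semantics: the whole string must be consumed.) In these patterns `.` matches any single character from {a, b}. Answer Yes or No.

Yes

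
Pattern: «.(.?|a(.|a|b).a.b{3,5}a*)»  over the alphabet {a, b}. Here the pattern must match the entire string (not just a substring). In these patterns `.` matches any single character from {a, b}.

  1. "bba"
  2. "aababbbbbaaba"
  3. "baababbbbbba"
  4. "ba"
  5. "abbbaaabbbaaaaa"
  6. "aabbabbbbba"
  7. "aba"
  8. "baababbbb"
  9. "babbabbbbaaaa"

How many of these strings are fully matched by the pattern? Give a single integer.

1 → no match
2 → no match
3 → match
4 → match
5 → no match
6 → match
7 → no match
8 → match
9 → match
Total matched: 5

5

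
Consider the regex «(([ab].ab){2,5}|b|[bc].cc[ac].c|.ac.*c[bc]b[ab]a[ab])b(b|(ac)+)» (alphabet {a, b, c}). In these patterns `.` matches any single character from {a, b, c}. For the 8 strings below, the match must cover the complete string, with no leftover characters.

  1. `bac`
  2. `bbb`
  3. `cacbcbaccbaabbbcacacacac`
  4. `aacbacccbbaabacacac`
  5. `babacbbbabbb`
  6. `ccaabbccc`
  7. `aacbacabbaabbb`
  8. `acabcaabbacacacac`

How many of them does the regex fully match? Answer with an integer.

2

1 → no match
2 → match
3 → no match
4 → match
5 → no match
6 → no match
7 → no match
8 → no match
Total matched: 2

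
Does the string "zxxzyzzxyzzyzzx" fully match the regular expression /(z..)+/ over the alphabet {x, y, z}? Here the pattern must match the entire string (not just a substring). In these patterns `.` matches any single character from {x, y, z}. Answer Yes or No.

Yes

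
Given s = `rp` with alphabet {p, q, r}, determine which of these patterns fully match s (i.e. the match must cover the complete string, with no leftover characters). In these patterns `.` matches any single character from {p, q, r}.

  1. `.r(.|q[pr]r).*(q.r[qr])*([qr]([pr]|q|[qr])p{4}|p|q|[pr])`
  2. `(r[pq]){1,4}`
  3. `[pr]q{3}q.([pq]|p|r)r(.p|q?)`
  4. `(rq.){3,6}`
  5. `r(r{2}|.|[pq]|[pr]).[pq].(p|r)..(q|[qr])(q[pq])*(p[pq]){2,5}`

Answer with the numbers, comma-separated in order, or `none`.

2

1 → no match
2 → match
3 → no match
4 → no match — must start with `rq`
5 → no match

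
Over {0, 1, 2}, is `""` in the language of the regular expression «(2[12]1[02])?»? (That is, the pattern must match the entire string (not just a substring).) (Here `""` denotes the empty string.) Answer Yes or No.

Yes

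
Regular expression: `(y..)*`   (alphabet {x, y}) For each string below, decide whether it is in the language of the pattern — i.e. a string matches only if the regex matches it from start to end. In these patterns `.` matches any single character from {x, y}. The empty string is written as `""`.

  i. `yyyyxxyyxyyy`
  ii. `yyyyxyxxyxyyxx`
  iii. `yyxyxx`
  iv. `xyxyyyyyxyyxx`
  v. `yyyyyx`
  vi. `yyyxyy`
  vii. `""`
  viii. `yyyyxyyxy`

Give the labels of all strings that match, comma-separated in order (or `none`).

i → match
ii → no match
iii → match
iv → no match
v → match
vi → no match
vii → match
viii → match

i, iii, v, vii, viii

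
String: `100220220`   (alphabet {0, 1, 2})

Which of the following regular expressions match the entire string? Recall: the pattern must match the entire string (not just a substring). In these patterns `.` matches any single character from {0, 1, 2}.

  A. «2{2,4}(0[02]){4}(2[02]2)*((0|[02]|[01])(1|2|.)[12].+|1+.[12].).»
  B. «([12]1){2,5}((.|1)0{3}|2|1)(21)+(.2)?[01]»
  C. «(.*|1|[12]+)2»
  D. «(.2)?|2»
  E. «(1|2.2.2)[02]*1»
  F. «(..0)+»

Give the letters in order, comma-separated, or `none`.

F

A → no match — must start with `2`
B → no match
C → no match — must end with `2`
D → no match
E → no match — must end with `1`
F → match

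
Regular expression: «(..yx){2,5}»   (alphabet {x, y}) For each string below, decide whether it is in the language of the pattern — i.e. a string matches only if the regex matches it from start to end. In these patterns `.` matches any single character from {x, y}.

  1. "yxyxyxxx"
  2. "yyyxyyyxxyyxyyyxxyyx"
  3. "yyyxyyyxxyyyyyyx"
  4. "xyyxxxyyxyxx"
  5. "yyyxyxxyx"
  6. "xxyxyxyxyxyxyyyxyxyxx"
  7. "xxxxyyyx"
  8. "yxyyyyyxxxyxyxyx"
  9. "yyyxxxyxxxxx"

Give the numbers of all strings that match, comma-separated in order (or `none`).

2

1 → no match — must end with "yx"
2 → match
3 → no match
4 → no match — must end with "yx"
5 → no match
6 → no match — must end with "yx"
7 → no match
8 → no match
9 → no match — must end with "yx"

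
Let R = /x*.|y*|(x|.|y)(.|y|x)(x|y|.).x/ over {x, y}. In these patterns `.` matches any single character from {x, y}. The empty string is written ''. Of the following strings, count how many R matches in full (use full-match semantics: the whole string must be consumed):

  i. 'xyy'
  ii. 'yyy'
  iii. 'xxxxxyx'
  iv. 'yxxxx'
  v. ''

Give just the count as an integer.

i. 'xyy' → no match
ii. 'yyy' → match
iii. 'xxxxxyx' → no match
iv. 'yxxxx' → match
v. '' → match
Total matched: 3

3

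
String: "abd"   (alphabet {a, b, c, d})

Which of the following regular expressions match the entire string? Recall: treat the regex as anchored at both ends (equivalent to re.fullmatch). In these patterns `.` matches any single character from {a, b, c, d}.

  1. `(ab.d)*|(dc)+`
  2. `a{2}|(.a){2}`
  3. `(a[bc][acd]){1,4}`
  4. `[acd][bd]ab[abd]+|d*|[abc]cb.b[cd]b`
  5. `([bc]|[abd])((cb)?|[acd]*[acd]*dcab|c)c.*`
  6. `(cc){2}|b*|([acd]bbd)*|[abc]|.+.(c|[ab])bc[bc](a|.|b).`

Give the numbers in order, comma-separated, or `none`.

1 → no match
2 → no match — must end with "a"
3 → match
4 → no match
5 → no match
6 → no match

3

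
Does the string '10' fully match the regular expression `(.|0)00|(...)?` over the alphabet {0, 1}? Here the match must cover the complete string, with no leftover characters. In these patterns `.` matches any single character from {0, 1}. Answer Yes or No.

No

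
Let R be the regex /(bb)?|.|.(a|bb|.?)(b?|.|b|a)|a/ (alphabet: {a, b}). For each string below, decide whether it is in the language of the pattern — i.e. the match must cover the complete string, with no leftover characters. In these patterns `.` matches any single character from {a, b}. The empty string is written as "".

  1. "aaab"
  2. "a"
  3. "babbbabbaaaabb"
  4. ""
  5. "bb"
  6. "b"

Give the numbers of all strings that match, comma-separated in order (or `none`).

2, 4, 5, 6

1 → no match
2 → match
3 → no match
4 → match
5 → match
6 → match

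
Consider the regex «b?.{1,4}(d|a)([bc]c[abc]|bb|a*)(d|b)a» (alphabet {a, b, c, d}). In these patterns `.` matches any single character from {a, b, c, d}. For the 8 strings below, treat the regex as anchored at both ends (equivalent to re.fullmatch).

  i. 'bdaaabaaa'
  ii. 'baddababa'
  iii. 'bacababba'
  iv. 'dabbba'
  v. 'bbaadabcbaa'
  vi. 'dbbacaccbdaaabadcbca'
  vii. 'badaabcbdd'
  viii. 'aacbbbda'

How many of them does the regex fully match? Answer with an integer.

1

i → no match
ii → no match
iii → no match
iv → match
v → no match
vi → no match
vii → no match — must end with 'a'
viii → no match
Total matched: 1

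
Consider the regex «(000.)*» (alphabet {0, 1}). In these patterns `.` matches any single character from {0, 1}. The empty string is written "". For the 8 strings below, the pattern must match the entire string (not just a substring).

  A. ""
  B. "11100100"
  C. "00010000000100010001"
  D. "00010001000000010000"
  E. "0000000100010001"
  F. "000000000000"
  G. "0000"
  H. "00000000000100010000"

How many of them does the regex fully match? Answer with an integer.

A → match
B → no match
C → match
D → match
E → match
F → match
G → match
H → match
Total matched: 7

7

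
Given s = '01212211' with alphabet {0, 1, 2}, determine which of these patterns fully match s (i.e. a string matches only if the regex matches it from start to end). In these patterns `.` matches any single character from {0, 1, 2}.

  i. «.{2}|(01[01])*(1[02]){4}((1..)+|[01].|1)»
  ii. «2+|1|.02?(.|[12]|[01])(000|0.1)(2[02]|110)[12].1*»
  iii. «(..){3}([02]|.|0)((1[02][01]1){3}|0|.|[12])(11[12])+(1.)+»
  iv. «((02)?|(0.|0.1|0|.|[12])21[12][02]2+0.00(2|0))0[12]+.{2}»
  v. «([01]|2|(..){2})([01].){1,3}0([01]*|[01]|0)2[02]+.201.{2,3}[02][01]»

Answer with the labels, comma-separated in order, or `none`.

i → no match
ii → no match
iii → no match
iv → match
v → no match

iv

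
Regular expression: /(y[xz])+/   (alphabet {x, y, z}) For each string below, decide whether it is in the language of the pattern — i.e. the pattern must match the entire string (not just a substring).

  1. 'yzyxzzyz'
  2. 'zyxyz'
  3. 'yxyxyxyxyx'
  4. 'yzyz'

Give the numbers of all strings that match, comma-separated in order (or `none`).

3, 4

1 → no match
2 → no match — must start with 'y'
3 → match
4 → match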